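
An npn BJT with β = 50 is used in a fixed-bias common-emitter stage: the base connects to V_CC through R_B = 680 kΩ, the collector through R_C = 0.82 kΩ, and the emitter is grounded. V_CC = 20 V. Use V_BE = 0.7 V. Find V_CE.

Base loop: V_CC = I_B·R_B + V_BE, so I_B = (20 − 0.7)/680 kΩ = 0.0284 mA.
In the active region I_C = β·I_B = 50 × 0.0284 = 1.42 mA.
Collector loop: V_CE = V_CC − I_C·R_C = 20 − 1.42×0.82 = 18.8 V.
Since V_CE = 18.8 V > V_CE(sat) ≈ 0.2 V, the transistor is in the active region as assumed.

V_CE ≈ 19 V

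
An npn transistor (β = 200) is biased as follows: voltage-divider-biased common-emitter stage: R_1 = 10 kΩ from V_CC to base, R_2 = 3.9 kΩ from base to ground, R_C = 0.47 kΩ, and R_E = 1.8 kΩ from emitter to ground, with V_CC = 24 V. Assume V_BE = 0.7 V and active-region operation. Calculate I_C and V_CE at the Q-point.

Thevenize the base divider: V_Th = V_CC·R_2/(R_1+R_2) = 24×3.9/13.9 = 6.73 V, R_Th = R_1‖R_2 = 2.81 kΩ.
Base-emitter loop: V_Th = I_B·R_Th + V_BE + (β+1)I_B·R_E, so I_B = (6.73 − 0.7) / (2.81 + 201×1.8) = 0.0165 mA.
I_C = β·I_B = 200×0.0165 = 3.31 mA, and I_E = (β+1)I_B = 3.33 mA.
V_CE = V_CC − I_C·R_C − I_E·R_E = 24 − 3.31×0.47 − 3.33×1.8 = 16.5 V.
V_CE = 16.5 V > 0.2 V confirms active-region operation.

I_C ≈ 3.3 mA, V_CE ≈ 16 V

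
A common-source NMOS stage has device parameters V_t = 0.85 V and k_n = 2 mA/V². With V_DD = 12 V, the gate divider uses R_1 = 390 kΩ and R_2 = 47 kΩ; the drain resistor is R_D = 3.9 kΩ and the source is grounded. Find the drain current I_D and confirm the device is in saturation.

V_G = V_DD·R_2/(R_1+R_2) = 12×47/437 = 1.29 V. With the source grounded, V_GS = V_G = 1.29 V.
Assume saturation: I_D = (k_n/2)(V_GS − V_t)² = (2/2)×(1.29 − 0.85)² = 1×0.441² = 0.194 mA.
V_DS = V_DD − I_D·R_D = 12 − 0.194×3.9 = 11.2 V.
Saturation requires V_DS ≥ V_GS − V_t = 0.441 V; 11.2 ≥ 0.441 ✓.

I_D ≈ 0.19 mA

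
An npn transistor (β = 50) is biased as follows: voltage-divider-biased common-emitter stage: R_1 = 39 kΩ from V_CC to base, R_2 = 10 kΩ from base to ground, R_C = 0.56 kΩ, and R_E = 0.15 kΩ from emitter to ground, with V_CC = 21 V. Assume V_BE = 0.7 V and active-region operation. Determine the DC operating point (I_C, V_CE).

Thevenize the base divider: V_Th = V_CC·R_2/(R_1+R_2) = 21×10/49 = 4.29 V, R_Th = R_1‖R_2 = 7.96 kΩ.
Base-emitter loop: V_Th = I_B·R_Th + V_BE + (β+1)I_B·R_E, so I_B = (4.29 − 0.7) / (7.96 + 51×0.15) = 0.23 mA.
I_C = β·I_B = 50×0.23 = 11.5 mA, and I_E = (β+1)I_B = 11.7 mA.
V_CE = V_CC − I_C·R_C − I_E·R_E = 21 − 11.5×0.56 − 11.7×0.15 = 12.8 V.
V_CE = 12.8 V > 0.2 V confirms active-region operation.

I_C ≈ 11 mA, V_CE ≈ 13 V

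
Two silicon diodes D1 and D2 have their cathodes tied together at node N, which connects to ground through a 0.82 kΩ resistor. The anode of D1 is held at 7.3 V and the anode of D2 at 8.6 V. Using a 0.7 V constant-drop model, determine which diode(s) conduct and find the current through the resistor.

Only D2 conducts; I_R ≈ 9.6 mA

Assume both conduct. Then node N would need to be at both 7.3−0.7 = 6.6 V and 8.6−0.7 = 7.9 V, which is impossible.
Assume only D2 conducts: V_N = 8.6 − 0.7 = 7.9 V, so I_R = 7.9/0.82 = 9.63 mA.
Check D1: its anode-to-cathode voltage is 7.3 − 7.9 = -0.6 V < 0.7 V, so it is off. The assumption is consistent.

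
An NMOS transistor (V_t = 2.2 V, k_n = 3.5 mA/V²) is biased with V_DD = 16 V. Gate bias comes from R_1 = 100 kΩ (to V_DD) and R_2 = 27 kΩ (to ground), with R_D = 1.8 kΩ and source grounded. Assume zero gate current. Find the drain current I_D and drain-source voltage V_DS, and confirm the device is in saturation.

I_D ≈ 2.5 mA, V_DS ≈ 11 V

V_G = V_DD·R_2/(R_1+R_2) = 16×27/127 = 3.4 V. With the source grounded, V_GS = V_G = 3.4 V.
Assume saturation: I_D = (k_n/2)(V_GS − V_t)² = (3.5/2)×(3.4 − 2.2)² = 1.75×1.2² = 2.53 mA.
V_DS = V_DD − I_D·R_D = 16 − 2.53×1.8 = 11.5 V.
Saturation requires V_DS ≥ V_GS − V_t = 1.2 V; 11.5 ≥ 1.2 ✓.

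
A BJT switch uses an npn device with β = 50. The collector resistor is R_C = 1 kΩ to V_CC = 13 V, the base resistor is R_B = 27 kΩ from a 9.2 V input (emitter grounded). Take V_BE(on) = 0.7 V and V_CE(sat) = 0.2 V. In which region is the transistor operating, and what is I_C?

saturation; I_C ≈ 13 mA

Assume active: I_B = (9.2 − 0.7)/27 = 0.315 mA, giving I_C = β·I_B = 15.7 mA.
But then V_CE = 13 − 15.7×1 = -2.74 V < V_CE(sat) = 0.2 V — impossible in the active region.
So the transistor is saturated. With V_CE = 0.2 V, I_C = (V_CC − 0.2)/R_C = 12.8/1 = 12.8 mA.
Check: β·I_B = 15.7 mA > I_C = 12.8 mA, confirming saturation.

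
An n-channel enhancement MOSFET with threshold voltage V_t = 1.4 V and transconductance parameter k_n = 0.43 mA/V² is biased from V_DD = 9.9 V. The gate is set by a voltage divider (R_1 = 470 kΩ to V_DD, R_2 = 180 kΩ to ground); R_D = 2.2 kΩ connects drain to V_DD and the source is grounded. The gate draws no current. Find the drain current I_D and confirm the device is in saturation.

I_D ≈ 0.39 mA

V_G = V_DD·R_2/(R_1+R_2) = 9.9×180/650 = 2.74 V. With the source grounded, V_GS = V_G = 2.74 V.
Assume saturation: I_D = (k_n/2)(V_GS − V_t)² = (0.43/2)×(2.74 − 1.4)² = 0.215×1.34² = 0.387 mA.
V_DS = V_DD − I_D·R_D = 9.9 − 0.387×2.2 = 9.05 V.
Saturation requires V_DS ≥ V_GS − V_t = 1.34 V; 9.05 ≥ 1.34 ✓.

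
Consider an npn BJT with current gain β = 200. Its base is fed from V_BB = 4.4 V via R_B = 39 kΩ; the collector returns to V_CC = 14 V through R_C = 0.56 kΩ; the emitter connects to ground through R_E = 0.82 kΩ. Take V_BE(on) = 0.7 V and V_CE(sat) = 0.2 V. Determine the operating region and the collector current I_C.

Assume active. Base-emitter loop: I_B = (V_BB − V_BE)/(R_B + (β+1)R_E) = (4.4 − 0.7)/(39 + 201×0.82) = 0.0182 mA.
I_C = β·I_B = 200×0.0182 = 3.63 mA.
V_CE = V_CC − I_C·R_C − I_E·R_E = 14 − 3.63×0.56 − 3.65×0.82 = 8.97 V > V_CE(sat), so the active-region assumption holds.

active; I_C ≈ 3.6 mA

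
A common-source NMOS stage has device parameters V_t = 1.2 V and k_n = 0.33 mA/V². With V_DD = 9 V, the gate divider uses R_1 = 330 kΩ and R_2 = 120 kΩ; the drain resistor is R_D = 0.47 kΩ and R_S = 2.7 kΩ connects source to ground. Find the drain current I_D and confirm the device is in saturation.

I_D ≈ 0.12 mA

V_G = V_DD·R_2/(R_1+R_2) = 9×120/450 = 2.4 V.
Assume saturation: I_D = (k_n/2)(V_GS − V_t)² with V_GS = V_G − I_D·R_S = 2.4 − 2.7·I_D.
Substituting gives 1.2·I_D² − 2.07·I_D + 0.238 = 0, with roots I_D = 0.124 or 1.6 mA.
The root I_D = 1.6 mA gives V_GS = -1.91 V ≤ V_t, so take I_D = 0.124 mA.
Then V_GS = 2.07 V and V_DS = V_DD − I_D(R_D+R_S) = 9 − 0.124×3.17 = 8.61 V.
Saturation requires V_DS ≥ V_GS − V_t = 0.866 V; 8.61 ≥ 0.866 ✓.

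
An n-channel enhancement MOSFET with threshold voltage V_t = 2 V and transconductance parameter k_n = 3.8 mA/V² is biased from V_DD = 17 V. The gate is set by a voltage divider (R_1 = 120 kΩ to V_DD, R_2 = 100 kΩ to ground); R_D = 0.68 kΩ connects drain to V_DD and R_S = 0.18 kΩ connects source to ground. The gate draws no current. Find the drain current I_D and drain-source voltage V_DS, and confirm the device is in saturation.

V_G = V_DD·R_2/(R_1+R_2) = 17×100/220 = 7.73 V.
Assume saturation: I_D = (k_n/2)(V_GS − V_t)² with V_GS = V_G − I_D·R_S = 7.73 − 0.18·I_D.
Substituting gives 0.0616·I_D² − 4.92·I_D + 62.3 = 0, with roots I_D = 15.8 or 64.1 mA.
The root I_D = 64.1 mA gives V_GS = -3.81 V ≤ V_t, so take I_D = 15.8 mA.
Then V_GS = 4.88 V and V_DS = V_DD − I_D(R_D+R_S) = 17 − 15.8×0.86 = 3.41 V.
Saturation requires V_DS ≥ V_GS − V_t = 2.88 V; 3.41 ≥ 2.88 ✓.

I_D ≈ 16 mA, V_DS ≈ 3.4 V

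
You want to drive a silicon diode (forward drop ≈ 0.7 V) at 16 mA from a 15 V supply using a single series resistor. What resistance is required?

R ≈ 0.89 kΩ

The resistor drops V_S − V_D = 15 − 0.7 = 14.3 V at 16 mA.
R = 14.3 V / 16 mA = 0.894 kΩ.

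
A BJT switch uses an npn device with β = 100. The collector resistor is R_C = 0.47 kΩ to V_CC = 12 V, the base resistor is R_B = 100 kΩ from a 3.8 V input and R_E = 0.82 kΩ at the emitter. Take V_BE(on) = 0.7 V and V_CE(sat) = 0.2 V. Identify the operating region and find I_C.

Assume active. Base-emitter loop: I_B = (V_BB − V_BE)/(R_B + (β+1)R_E) = (3.8 − 0.7)/(100 + 101×0.82) = 0.017 mA.
I_C = β·I_B = 100×0.017 = 1.7 mA.
V_CE = V_CC − I_C·R_C − I_E·R_E = 12 − 1.7×0.47 − 1.71×0.82 = 9.8 V > V_CE(sat), so the active-region assumption holds.

active; I_C ≈ 1.7 mA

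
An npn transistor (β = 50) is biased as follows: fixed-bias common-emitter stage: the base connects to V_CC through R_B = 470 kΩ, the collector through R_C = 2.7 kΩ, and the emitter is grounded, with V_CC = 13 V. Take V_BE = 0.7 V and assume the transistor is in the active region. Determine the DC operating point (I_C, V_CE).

I_C ≈ 1.3 mA, V_CE ≈ 9.5 V

Base loop: V_CC = I_B·R_B + V_BE, so I_B = (13 − 0.7)/470 kΩ = 0.0262 mA.
In the active region I_C = β·I_B = 50 × 0.0262 = 1.31 mA.
Collector loop: V_CE = V_CC − I_C·R_C = 13 − 1.31×2.7 = 9.47 V.
Since V_CE = 9.47 V > V_CE(sat) ≈ 0.2 V, the transistor is in the active region as assumed.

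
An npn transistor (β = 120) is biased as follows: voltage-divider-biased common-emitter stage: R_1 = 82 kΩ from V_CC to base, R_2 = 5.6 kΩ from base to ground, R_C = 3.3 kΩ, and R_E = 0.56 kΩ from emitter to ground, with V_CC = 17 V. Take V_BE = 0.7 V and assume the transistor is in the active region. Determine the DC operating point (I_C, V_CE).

I_C ≈ 0.64 mA, V_CE ≈ 15 V

Thevenize the base divider: V_Th = V_CC·R_2/(R_1+R_2) = 17×5.6/87.6 = 1.09 V, R_Th = R_1‖R_2 = 5.24 kΩ.
Base-emitter loop: V_Th = I_B·R_Th + V_BE + (β+1)I_B·R_E, so I_B = (1.09 − 0.7) / (5.24 + 121×0.56) = 0.0053 mA.
I_C = β·I_B = 120×0.0053 = 0.636 mA, and I_E = (β+1)I_B = 0.641 mA.
V_CE = V_CC − I_C·R_C − I_E·R_E = 17 − 0.636×3.3 − 0.641×0.56 = 14.5 V.
V_CE = 14.5 V > 0.2 V confirms active-region operation.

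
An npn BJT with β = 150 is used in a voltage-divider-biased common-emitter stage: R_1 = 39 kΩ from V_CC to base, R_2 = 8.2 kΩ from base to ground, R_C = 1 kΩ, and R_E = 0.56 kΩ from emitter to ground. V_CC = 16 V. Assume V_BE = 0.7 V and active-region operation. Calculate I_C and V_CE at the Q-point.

Thevenize the base divider: V_Th = V_CC·R_2/(R_1+R_2) = 16×8.2/47.2 = 2.78 V, R_Th = R_1‖R_2 = 6.78 kΩ.
Base-emitter loop: V_Th = I_B·R_Th + V_BE + (β+1)I_B·R_E, so I_B = (2.78 − 0.7) / (6.78 + 151×0.56) = 0.0228 mA.
I_C = β·I_B = 150×0.0228 = 3.42 mA, and I_E = (β+1)I_B = 3.44 mA.
V_CE = V_CC − I_C·R_C − I_E·R_E = 16 − 3.42×1 − 3.44×0.56 = 10.7 V.
V_CE = 10.7 V > 0.2 V confirms active-region operation.

I_C ≈ 3.4 mA, V_CE ≈ 11 V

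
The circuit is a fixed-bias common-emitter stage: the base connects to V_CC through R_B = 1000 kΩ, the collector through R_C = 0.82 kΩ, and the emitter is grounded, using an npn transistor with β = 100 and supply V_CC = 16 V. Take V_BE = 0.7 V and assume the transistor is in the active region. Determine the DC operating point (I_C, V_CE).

Base loop: V_CC = I_B·R_B + V_BE, so I_B = (16 − 0.7)/1000 kΩ = 0.0153 mA.
In the active region I_C = β·I_B = 100 × 0.0153 = 1.53 mA.
Collector loop: V_CE = V_CC − I_C·R_C = 16 − 1.53×0.82 = 14.7 V.
Since V_CE = 14.7 V > V_CE(sat) ≈ 0.2 V, the transistor is in the active region as assumed.

I_C ≈ 1.5 mA, V_CE ≈ 15 V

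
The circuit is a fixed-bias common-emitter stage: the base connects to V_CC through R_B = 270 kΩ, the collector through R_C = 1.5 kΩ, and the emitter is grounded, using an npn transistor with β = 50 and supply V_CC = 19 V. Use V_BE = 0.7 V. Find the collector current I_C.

I_C ≈ 3.4 mA

Base loop: V_CC = I_B·R_B + V_BE, so I_B = (19 − 0.7)/270 kΩ = 0.0678 mA.
In the active region I_C = β·I_B = 50 × 0.0678 = 3.39 mA.
Collector loop: V_CE = V_CC − I_C·R_C = 19 − 3.39×1.5 = 13.9 V.
Since V_CE = 13.9 V > V_CE(sat) ≈ 0.2 V, the transistor is in the active region as assumed.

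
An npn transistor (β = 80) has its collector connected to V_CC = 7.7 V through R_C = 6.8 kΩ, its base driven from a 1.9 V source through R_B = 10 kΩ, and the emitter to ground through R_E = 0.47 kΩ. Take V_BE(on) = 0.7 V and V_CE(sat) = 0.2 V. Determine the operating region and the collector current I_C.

Assume active: I_B = (1.9 − 0.7)/(10 + 81×0.47) = 0.025 mA, I_C = β·I_B = 2 mA.
Then V_CE = 7.7 − 2×6.8 − 2.02×0.47 = -6.83 V < 0.2 V — the active assumption fails.
Re-solve with V_CE = 0.2 V. KCL at the emitter: V_E/R_E = (V_BB−0.7−V_E)/R_B + (V_CC−0.2−V_E)/R_C, giving V_E = 0.515 V.
I_C = (V_CC − 0.2 − V_E)/R_C = (7.5 − 0.515)/6.8 = 1.03 mA.
Check: I_B = (1.2 − 0.515)/10 = 0.0685 mA, and β·I_B = 5.48 mA > I_C, confirming saturation.

saturation; I_C ≈ 1 mA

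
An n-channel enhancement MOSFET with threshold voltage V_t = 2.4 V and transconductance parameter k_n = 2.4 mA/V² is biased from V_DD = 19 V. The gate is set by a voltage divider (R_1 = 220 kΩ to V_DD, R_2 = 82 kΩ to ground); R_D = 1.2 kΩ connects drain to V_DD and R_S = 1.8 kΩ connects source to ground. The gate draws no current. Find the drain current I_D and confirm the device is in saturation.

I_D ≈ 1 mA

V_G = V_DD·R_2/(R_1+R_2) = 19×82/302 = 5.16 V.
Assume saturation: I_D = (k_n/2)(V_GS − V_t)² with V_GS = V_G − I_D·R_S = 5.16 − 1.8·I_D.
Substituting gives 3.89·I_D² − 12.9·I_D + 9.13 = 0, with roots I_D = 1.02 or 2.3 mA.
The root I_D = 2.3 mA gives V_GS = 1.01 V ≤ V_t, so take I_D = 1.02 mA.
Then V_GS = 3.32 V and V_DS = V_DD − I_D(R_D+R_S) = 19 − 1.02×3 = 15.9 V.
Saturation requires V_DS ≥ V_GS − V_t = 0.922 V; 15.9 ≥ 0.922 ✓.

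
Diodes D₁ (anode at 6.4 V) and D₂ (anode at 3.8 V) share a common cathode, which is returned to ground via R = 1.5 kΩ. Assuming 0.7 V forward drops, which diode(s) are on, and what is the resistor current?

Only D₁ conducts; I_R ≈ 3.8 mA

Assume both conduct. Then node N would need to be at both 6.4−0.7 = 5.7 V and 3.8−0.7 = 3.1 V, which is impossible.
Assume only D₁ conducts: V_N = 6.4 − 0.7 = 5.7 V, so I_R = 5.7/1.5 = 3.8 mA.
Check D₂: its anode-to-cathode voltage is 3.8 − 5.7 = -1.9 V < 0.7 V, so it is off. The assumption is consistent.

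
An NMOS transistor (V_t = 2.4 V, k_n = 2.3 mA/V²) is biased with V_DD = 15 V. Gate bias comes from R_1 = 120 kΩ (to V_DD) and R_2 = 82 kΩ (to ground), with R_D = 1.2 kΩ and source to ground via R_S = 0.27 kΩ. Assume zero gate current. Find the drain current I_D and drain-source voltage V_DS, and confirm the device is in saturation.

V_G = V_DD·R_2/(R_1+R_2) = 15×82/202 = 6.09 V.
Assume saturation: I_D = (k_n/2)(V_GS − V_t)² with V_GS = V_G − I_D·R_S = 6.09 − 0.27·I_D.
Substituting gives 0.0838·I_D² − 3.29·I_D + 15.7 = 0, with roots I_D = 5.54 or 33.7 mA.
The root I_D = 33.7 mA gives V_GS = -3.01 V ≤ V_t, so take I_D = 5.54 mA.
Then V_GS = 4.59 V and V_DS = V_DD − I_D(R_D+R_S) = 15 − 5.54×1.47 = 6.86 V.
Saturation requires V_DS ≥ V_GS − V_t = 2.19 V; 6.86 ≥ 2.19 ✓.

I_D ≈ 5.5 mA, V_DS ≈ 6.9 V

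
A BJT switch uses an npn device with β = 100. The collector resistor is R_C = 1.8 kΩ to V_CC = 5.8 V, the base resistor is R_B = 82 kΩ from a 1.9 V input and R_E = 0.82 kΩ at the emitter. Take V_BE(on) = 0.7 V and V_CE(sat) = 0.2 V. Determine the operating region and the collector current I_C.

active; I_C ≈ 0.73 mA

Assume active. Base-emitter loop: I_B = (V_BB − V_BE)/(R_B + (β+1)R_E) = (1.9 − 0.7)/(82 + 101×0.82) = 0.00728 mA.
I_C = β·I_B = 100×0.00728 = 0.728 mA.
V_CE = V_CC − I_C·R_C − I_E·R_E = 5.8 − 0.728×1.8 − 0.735×0.82 = 3.89 V > V_CE(sat), so the active-region assumption holds.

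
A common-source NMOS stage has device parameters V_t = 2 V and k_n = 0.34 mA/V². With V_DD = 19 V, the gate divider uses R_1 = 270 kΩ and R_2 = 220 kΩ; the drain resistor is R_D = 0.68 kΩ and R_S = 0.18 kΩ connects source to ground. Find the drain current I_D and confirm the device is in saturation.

V_G = V_DD·R_2/(R_1+R_2) = 19×220/490 = 8.53 V.
Assume saturation: I_D = (k_n/2)(V_GS − V_t)² with V_GS = V_G − I_D·R_S = 8.53 − 0.18·I_D.
Substituting gives 0.00551·I_D² − 1.4·I_D + 7.25 = 0, with roots I_D = 5.29 or 249 mA.
The root I_D = 249 mA gives V_GS = -36.3 V ≤ V_t, so take I_D = 5.29 mA.
Then V_GS = 7.58 V and V_DS = V_DD − I_D(R_D+R_S) = 19 − 5.29×0.86 = 14.5 V.
Saturation requires V_DS ≥ V_GS − V_t = 5.58 V; 14.5 ≥ 5.58 ✓.

I_D ≈ 5.3 mA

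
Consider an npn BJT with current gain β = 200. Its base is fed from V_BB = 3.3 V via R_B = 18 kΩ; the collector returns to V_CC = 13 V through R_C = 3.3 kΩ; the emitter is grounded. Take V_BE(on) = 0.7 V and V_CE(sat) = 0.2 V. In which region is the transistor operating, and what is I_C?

saturation; I_C ≈ 3.9 mA

Assume active: I_B = (3.3 − 0.7)/18 = 0.144 mA, giving I_C = β·I_B = 28.9 mA.
But then V_CE = 13 − 28.9×3.3 = -82.3 V < V_CE(sat) = 0.2 V — impossible in the active region.
So the transistor is saturated. With V_CE = 0.2 V, I_C = (V_CC − 0.2)/R_C = 12.8/3.3 = 3.88 mA.
Check: β·I_B = 28.9 mA > I_C = 3.88 mA, confirming saturation.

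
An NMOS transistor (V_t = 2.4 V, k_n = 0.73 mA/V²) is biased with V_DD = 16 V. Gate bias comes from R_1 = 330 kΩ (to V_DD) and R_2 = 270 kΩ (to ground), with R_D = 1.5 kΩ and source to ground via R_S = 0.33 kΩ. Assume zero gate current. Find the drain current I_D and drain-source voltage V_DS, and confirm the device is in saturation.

I_D ≈ 4.2 mA, V_DS ≈ 8.3 V

V_G = V_DD·R_2/(R_1+R_2) = 16×270/600 = 7.2 V.
Assume saturation: I_D = (k_n/2)(V_GS − V_t)² with V_GS = V_G − I_D·R_S = 7.2 − 0.33·I_D.
Substituting gives 0.0397·I_D² − 2.16·I_D + 8.41 = 0, with roots I_D = 4.23 or 50 mA.
The root I_D = 50 mA gives V_GS = -9.31 V ≤ V_t, so take I_D = 4.23 mA.
Then V_GS = 5.8 V and V_DS = V_DD − I_D(R_D+R_S) = 16 − 4.23×1.83 = 8.26 V.
Saturation requires V_DS ≥ V_GS − V_t = 3.4 V; 8.26 ≥ 3.4 ✓.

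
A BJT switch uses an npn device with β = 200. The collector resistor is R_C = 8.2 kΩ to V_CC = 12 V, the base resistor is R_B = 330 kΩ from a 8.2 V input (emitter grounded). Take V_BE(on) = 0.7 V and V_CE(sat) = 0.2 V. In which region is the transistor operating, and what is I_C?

Assume active: I_B = (8.2 − 0.7)/330 = 0.0227 mA, giving I_C = β·I_B = 4.55 mA.
But then V_CE = 12 − 4.55×8.2 = -25.3 V < V_CE(sat) = 0.2 V — impossible in the active region.
So the transistor is saturated. With V_CE = 0.2 V, I_C = (V_CC − 0.2)/R_C = 11.8/8.2 = 1.44 mA.
Check: β·I_B = 4.55 mA > I_C = 1.44 mA, confirming saturation.

saturation; I_C ≈ 1.4 mA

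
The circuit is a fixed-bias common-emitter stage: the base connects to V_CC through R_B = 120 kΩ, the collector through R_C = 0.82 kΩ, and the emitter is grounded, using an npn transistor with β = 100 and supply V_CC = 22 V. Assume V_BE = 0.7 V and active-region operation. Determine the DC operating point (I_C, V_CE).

I_C ≈ 18 mA, V_CE ≈ 7.4 V

Base loop: V_CC = I_B·R_B + V_BE, so I_B = (22 − 0.7)/120 kΩ = 0.178 mA.
In the active region I_C = β·I_B = 100 × 0.178 = 17.8 mA.
Collector loop: V_CE = V_CC − I_C·R_C = 22 − 17.8×0.82 = 7.44 V.
Since V_CE = 7.44 V > V_CE(sat) ≈ 0.2 V, the transistor is in the active region as assumed.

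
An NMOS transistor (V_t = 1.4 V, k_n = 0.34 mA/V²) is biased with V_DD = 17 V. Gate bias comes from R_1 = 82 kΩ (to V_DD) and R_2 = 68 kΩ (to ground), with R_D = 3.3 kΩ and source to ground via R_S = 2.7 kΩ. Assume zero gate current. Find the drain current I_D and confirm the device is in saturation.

I_D ≈ 1.3 mA

V_G = V_DD·R_2/(R_1+R_2) = 17×68/150 = 7.71 V.
Assume saturation: I_D = (k_n/2)(V_GS − V_t)² with V_GS = V_G − I_D·R_S = 7.71 − 2.7·I_D.
Substituting gives 1.24·I_D² − 6.79·I_D + 6.76 = 0, with roots I_D = 1.31 or 4.17 mA.
The root I_D = 4.17 mA gives V_GS = -3.55 V ≤ V_t, so take I_D = 1.31 mA.
Then V_GS = 4.17 V and V_DS = V_DD − I_D(R_D+R_S) = 17 − 1.31×6 = 9.15 V.
Saturation requires V_DS ≥ V_GS − V_t = 2.77 V; 9.15 ≥ 2.77 ✓.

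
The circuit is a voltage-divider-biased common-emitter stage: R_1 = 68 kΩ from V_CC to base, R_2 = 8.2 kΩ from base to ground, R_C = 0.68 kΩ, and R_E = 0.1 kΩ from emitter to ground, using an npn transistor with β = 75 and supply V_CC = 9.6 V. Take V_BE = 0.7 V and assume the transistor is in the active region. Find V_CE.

V_CE ≈ 8.3 V

Thevenize the base divider: V_Th = V_CC·R_2/(R_1+R_2) = 9.6×8.2/76.2 = 1.03 V, R_Th = R_1‖R_2 = 7.32 kΩ.
Base-emitter loop: V_Th = I_B·R_Th + V_BE + (β+1)I_B·R_E, so I_B = (1.03 − 0.7) / (7.32 + 76×0.1) = 0.0223 mA.
I_C = β·I_B = 75×0.0223 = 1.67 mA, and I_E = (β+1)I_B = 1.7 mA.
V_CE = V_CC − I_C·R_C − I_E·R_E = 9.6 − 1.67×0.68 − 1.7×0.1 = 8.29 V.
V_CE = 8.29 V > 0.2 V confirms active-region operation.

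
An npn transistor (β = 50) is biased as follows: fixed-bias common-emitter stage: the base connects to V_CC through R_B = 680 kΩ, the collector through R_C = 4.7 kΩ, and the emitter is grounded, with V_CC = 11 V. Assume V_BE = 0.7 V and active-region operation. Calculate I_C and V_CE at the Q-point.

Base loop: V_CC = I_B·R_B + V_BE, so I_B = (11 − 0.7)/680 kΩ = 0.0151 mA.
In the active region I_C = β·I_B = 50 × 0.0151 = 0.757 mA.
Collector loop: V_CE = V_CC − I_C·R_C = 11 − 0.757×4.7 = 7.44 V.
Since V_CE = 7.44 V > V_CE(sat) ≈ 0.2 V, the transistor is in the active region as assumed.

I_C ≈ 0.76 mA, V_CE ≈ 7.4 V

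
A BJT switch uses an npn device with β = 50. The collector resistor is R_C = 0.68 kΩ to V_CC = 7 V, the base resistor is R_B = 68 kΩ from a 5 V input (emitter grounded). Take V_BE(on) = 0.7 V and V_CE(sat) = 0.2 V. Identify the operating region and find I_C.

Assume active. Base-emitter loop: I_B = (V_BB − V_BE)/R_B = (5 − 0.7)/68 = 0.0632 mA.
I_C = β·I_B = 50×0.0632 = 3.16 mA.
V_CE = V_CC − I_C·R_C = 7 − 3.16×0.68 = 4.85 V > V_CE(sat), so the active-region assumption holds.

active; I_C ≈ 3.2 mA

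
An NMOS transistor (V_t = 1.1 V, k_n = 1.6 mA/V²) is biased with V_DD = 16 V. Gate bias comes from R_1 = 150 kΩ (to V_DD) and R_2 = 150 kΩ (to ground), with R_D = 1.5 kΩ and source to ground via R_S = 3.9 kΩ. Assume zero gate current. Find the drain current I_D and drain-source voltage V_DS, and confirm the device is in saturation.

I_D ≈ 1.4 mA, V_DS ≈ 8.3 V

V_G = V_DD·R_2/(R_1+R_2) = 16×150/300 = 8 V.
Assume saturation: I_D = (k_n/2)(V_GS − V_t)² with V_GS = V_G − I_D·R_S = 8 − 3.9·I_D.
Substituting gives 12.2·I_D² − 44.1·I_D + 38.1 = 0, with roots I_D = 1.43 or 2.19 mA.
The root I_D = 2.19 mA gives V_GS = -0.556 V ≤ V_t, so take I_D = 1.43 mA.
Then V_GS = 2.44 V and V_DS = V_DD − I_D(R_D+R_S) = 16 − 1.43×5.4 = 8.3 V.
Saturation requires V_DS ≥ V_GS − V_t = 1.34 V; 8.3 ≥ 1.34 ✓.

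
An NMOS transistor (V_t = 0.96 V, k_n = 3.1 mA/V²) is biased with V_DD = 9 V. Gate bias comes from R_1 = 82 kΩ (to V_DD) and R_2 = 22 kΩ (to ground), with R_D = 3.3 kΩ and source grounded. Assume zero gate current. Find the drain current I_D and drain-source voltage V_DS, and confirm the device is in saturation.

V_G = V_DD·R_2/(R_1+R_2) = 9×22/104 = 1.9 V. With the source grounded, V_GS = V_G = 1.9 V.
Assume saturation: I_D = (k_n/2)(V_GS − V_t)² = (3.1/2)×(1.9 − 0.96)² = 1.55×0.944² = 1.38 mA.
V_DS = V_DD − I_D·R_D = 9 − 1.38×3.3 = 4.44 V.
Saturation requires V_DS ≥ V_GS − V_t = 0.944 V; 4.44 ≥ 0.944 ✓.

I_D ≈ 1.4 mA, V_DS ≈ 4.4 V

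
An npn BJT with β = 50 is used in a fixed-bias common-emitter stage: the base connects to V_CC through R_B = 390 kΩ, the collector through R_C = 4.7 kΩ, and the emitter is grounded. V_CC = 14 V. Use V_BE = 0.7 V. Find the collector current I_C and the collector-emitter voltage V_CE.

Base loop: V_CC = I_B·R_B + V_BE, so I_B = (14 − 0.7)/390 kΩ = 0.0341 mA.
In the active region I_C = β·I_B = 50 × 0.0341 = 1.71 mA.
Collector loop: V_CE = V_CC − I_C·R_C = 14 − 1.71×4.7 = 5.99 V.
Since V_CE = 5.99 V > V_CE(sat) ≈ 0.2 V, the transistor is in the active region as assumed.

I_C ≈ 1.7 mA, V_CE ≈ 6 V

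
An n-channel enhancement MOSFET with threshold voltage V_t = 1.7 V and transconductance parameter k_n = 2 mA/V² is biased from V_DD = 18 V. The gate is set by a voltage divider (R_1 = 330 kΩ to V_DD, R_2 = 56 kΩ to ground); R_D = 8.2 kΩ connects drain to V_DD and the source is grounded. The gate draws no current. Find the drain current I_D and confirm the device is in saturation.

V_G = V_DD·R_2/(R_1+R_2) = 18×56/386 = 2.61 V. With the source grounded, V_GS = V_G = 2.61 V.
Assume saturation: I_D = (k_n/2)(V_GS − V_t)² = (2/2)×(2.61 − 1.7)² = 1×0.911² = 0.831 mA.
V_DS = V_DD − I_D·R_D = 18 − 0.831×8.2 = 11.2 V.
Saturation requires V_DS ≥ V_GS − V_t = 0.911 V; 11.2 ≥ 0.911 ✓.

I_D ≈ 0.83 mA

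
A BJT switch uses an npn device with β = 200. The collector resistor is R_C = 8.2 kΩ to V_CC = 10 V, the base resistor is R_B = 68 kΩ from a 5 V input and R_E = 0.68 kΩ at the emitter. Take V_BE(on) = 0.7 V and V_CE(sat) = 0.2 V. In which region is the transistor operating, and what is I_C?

Assume active: I_B = (5 − 0.7)/(68 + 201×0.68) = 0.021 mA, I_C = β·I_B = 4.2 mA.
Then V_CE = 10 − 4.2×8.2 − 4.22×0.68 = -27.3 V < 0.2 V — the active assumption fails.
Re-solve with V_CE = 0.2 V. KCL at the emitter: V_E/R_E = (V_BB−0.7−V_E)/R_B + (V_CC−0.2−V_E)/R_C, giving V_E = 0.783 V.
I_C = (V_CC − 0.2 − V_E)/R_C = (9.8 − 0.783)/8.2 = 1.1 mA.
Check: I_B = (4.3 − 0.783)/68 = 0.0517 mA, and β·I_B = 10.3 mA > I_C, confirming saturation.

saturation; I_C ≈ 1.1 mA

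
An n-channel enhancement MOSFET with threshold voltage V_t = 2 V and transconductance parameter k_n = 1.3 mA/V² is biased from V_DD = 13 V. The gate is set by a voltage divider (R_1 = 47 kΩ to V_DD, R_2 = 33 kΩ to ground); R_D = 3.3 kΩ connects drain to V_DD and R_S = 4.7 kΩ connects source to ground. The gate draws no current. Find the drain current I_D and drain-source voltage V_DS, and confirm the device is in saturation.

I_D ≈ 0.52 mA, V_DS ≈ 8.8 V

V_G = V_DD·R_2/(R_1+R_2) = 13×33/80 = 5.36 V.
Assume saturation: I_D = (k_n/2)(V_GS − V_t)² with V_GS = V_G − I_D·R_S = 5.36 − 4.7·I_D.
Substituting gives 14.4·I_D² − 21.5·I_D + 7.35 = 0, with roots I_D = 0.524 or 0.976 mA.
The root I_D = 0.976 mA gives V_GS = 0.775 V ≤ V_t, so take I_D = 0.524 mA.
Then V_GS = 2.9 V and V_DS = V_DD − I_D(R_D+R_S) = 13 − 0.524×8 = 8.81 V.
Saturation requires V_DS ≥ V_GS − V_t = 0.898 V; 8.81 ≥ 0.898 ✓.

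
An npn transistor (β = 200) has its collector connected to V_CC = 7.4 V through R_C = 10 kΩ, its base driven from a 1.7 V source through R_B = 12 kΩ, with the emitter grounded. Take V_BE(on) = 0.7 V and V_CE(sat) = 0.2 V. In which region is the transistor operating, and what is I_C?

saturation; I_C ≈ 0.72 mA

Assume active: I_B = (1.7 − 0.7)/12 = 0.0833 mA, giving I_C = β·I_B = 16.7 mA.
But then V_CE = 7.4 − 16.7×10 = -159 V < V_CE(sat) = 0.2 V — impossible in the active region.
So the transistor is saturated. With V_CE = 0.2 V, I_C = (V_CC − 0.2)/R_C = 7.2/10 = 0.72 mA.
Check: β·I_B = 16.7 mA > I_C = 0.72 mA, confirming saturation.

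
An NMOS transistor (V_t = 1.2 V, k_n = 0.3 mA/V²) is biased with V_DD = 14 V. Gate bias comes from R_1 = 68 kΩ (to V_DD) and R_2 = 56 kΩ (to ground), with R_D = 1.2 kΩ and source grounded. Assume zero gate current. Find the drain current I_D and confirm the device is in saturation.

V_G = V_DD·R_2/(R_1+R_2) = 14×56/124 = 6.32 V. With the source grounded, V_GS = V_G = 6.32 V.
Assume saturation: I_D = (k_n/2)(V_GS − V_t)² = (0.3/2)×(6.32 − 1.2)² = 0.15×5.12² = 3.94 mA.
V_DS = V_DD − I_D·R_D = 14 − 3.94×1.2 = 9.28 V.
Saturation requires V_DS ≥ V_GS − V_t = 5.12 V; 9.28 ≥ 5.12 ✓.

I_D ≈ 3.9 mA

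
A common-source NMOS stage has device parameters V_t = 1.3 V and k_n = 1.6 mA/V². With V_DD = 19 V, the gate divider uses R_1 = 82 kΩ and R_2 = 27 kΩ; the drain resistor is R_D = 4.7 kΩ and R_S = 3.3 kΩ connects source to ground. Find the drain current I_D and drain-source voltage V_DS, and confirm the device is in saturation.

I_D ≈ 0.74 mA, V_DS ≈ 13 V

V_G = V_DD·R_2/(R_1+R_2) = 19×27/109 = 4.71 V.
Assume saturation: I_D = (k_n/2)(V_GS − V_t)² with V_GS = V_G − I_D·R_S = 4.71 − 3.3·I_D.
Substituting gives 8.71·I_D² − 19·I_D + 9.28 = 0, with roots I_D = 0.741 or 1.44 mA.
The root I_D = 1.44 mA gives V_GS = -0.041 V ≤ V_t, so take I_D = 0.741 mA.
Then V_GS = 2.26 V and V_DS = V_DD − I_D(R_D+R_S) = 19 − 0.741×8 = 13.1 V.
Saturation requires V_DS ≥ V_GS − V_t = 0.962 V; 13.1 ≥ 0.962 ✓.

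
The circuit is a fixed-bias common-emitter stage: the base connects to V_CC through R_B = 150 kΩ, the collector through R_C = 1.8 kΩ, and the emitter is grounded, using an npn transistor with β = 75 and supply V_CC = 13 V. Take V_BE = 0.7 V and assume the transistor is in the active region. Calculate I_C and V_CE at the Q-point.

I_C ≈ 6.2 mA, V_CE ≈ 1.9 V

Base loop: V_CC = I_B·R_B + V_BE, so I_B = (13 − 0.7)/150 kΩ = 0.082 mA.
In the active region I_C = β·I_B = 75 × 0.082 = 6.15 mA.
Collector loop: V_CE = V_CC − I_C·R_C = 13 − 6.15×1.8 = 1.93 V.
Since V_CE = 1.93 V > V_CE(sat) ≈ 0.2 V, the transistor is in the active region as assumed.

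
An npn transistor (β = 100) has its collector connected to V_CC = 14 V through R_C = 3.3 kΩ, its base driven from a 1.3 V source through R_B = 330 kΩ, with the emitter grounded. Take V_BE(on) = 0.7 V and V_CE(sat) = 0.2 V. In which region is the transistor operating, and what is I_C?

Assume active. Base-emitter loop: I_B = (V_BB − V_BE)/R_B = (1.3 − 0.7)/330 = 0.00182 mA.
I_C = β·I_B = 100×0.00182 = 0.182 mA.
V_CE = V_CC − I_C·R_C = 14 − 0.182×3.3 = 13.4 V > V_CE(sat), so the active-region assumption holds.

active; I_C ≈ 0.18 mA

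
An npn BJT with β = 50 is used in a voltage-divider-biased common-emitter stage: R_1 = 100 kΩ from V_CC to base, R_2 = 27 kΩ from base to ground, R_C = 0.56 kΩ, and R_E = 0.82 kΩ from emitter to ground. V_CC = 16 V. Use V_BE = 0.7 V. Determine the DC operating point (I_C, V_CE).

Thevenize the base divider: V_Th = V_CC·R_2/(R_1+R_2) = 16×27/127 = 3.4 V, R_Th = R_1‖R_2 = 21.3 kΩ.
Base-emitter loop: V_Th = I_B·R_Th + V_BE + (β+1)I_B·R_E, so I_B = (3.4 − 0.7) / (21.3 + 51×0.82) = 0.0428 mA.
I_C = β·I_B = 50×0.0428 = 2.14 mA, and I_E = (β+1)I_B = 2.18 mA.
V_CE = V_CC − I_C·R_C − I_E·R_E = 16 − 2.14×0.56 − 2.18×0.82 = 13 V.
V_CE = 13 V > 0.2 V confirms active-region operation.

I_C ≈ 2.1 mA, V_CE ≈ 13 V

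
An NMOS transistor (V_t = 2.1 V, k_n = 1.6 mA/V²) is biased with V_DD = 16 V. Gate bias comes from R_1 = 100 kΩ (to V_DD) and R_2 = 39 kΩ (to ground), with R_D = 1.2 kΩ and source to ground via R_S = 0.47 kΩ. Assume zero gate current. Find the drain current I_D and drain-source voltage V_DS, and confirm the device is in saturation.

V_G = V_DD·R_2/(R_1+R_2) = 16×39/139 = 4.49 V.
Assume saturation: I_D = (k_n/2)(V_GS − V_t)² with V_GS = V_G − I_D·R_S = 4.49 − 0.47·I_D.
Substituting gives 0.177·I_D² − 2.8·I_D + 4.57 = 0, with roots I_D = 1.85 or 14 mA.
The root I_D = 14 mA gives V_GS = -2.08 V ≤ V_t, so take I_D = 1.85 mA.
Then V_GS = 3.62 V and V_DS = V_DD − I_D(R_D+R_S) = 16 − 1.85×1.67 = 12.9 V.
Saturation requires V_DS ≥ V_GS − V_t = 1.52 V; 12.9 ≥ 1.52 ✓.

I_D ≈ 1.8 mA, V_DS ≈ 13 V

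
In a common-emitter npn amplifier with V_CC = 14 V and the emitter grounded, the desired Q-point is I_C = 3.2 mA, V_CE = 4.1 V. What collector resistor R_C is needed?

Collector loop: V_CC = I_C·R_C + V_CE.
R_C = (V_CC − V_CE)/I_C = (14 − 4.1)/3.2 = 3.09 kΩ.

R_C ≈ 3.1 kΩ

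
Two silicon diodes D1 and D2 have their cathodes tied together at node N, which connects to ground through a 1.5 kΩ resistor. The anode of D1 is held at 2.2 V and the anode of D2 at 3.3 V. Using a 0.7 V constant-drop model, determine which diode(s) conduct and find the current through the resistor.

Only D2 conducts; I_R ≈ 1.7 mA

Assume both conduct. Then node N would need to be at both 2.2−0.7 = 1.5 V and 3.3−0.7 = 2.6 V, which is impossible.
Assume only D2 conducts: V_N = 3.3 − 0.7 = 2.6 V, so I_R = 2.6/1.5 = 1.73 mA.
Check D1: its anode-to-cathode voltage is 2.2 − 2.6 = -0.4 V < 0.7 V, so it is off. The assumption is consistent.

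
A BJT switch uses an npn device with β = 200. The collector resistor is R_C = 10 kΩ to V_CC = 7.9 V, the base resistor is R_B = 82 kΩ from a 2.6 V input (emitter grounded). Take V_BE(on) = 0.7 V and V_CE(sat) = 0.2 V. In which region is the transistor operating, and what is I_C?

saturation; I_C ≈ 0.77 mA

Assume active: I_B = (2.6 − 0.7)/82 = 0.0232 mA, giving I_C = β·I_B = 4.63 mA.
But then V_CE = 7.9 − 4.63×10 = -38.4 V < V_CE(sat) = 0.2 V — impossible in the active region.
So the transistor is saturated. With V_CE = 0.2 V, I_C = (V_CC − 0.2)/R_C = 7.7/10 = 0.77 mA.
Check: β·I_B = 4.63 mA > I_C = 0.77 mA, confirming saturation.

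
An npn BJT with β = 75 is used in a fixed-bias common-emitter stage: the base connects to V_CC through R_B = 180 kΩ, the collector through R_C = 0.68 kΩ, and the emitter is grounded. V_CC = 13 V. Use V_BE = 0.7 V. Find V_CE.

Base loop: V_CC = I_B·R_B + V_BE, so I_B = (13 − 0.7)/180 kΩ = 0.0683 mA.
In the active region I_C = β·I_B = 75 × 0.0683 = 5.13 mA.
Collector loop: V_CE = V_CC − I_C·R_C = 13 − 5.13×0.68 = 9.51 V.
Since V_CE = 9.51 V > V_CE(sat) ≈ 0.2 V, the transistor is in the active region as assumed.

V_CE ≈ 9.5 V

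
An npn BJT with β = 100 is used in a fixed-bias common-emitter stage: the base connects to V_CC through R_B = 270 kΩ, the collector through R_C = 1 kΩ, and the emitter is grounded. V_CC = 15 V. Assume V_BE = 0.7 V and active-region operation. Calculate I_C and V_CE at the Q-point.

Base loop: V_CC = I_B·R_B + V_BE, so I_B = (15 − 0.7)/270 kΩ = 0.053 mA.
In the active region I_C = β·I_B = 100 × 0.053 = 5.3 mA.
Collector loop: V_CE = V_CC − I_C·R_C = 15 − 5.3×1 = 9.7 V.
Since V_CE = 9.7 V > V_CE(sat) ≈ 0.2 V, the transistor is in the active region as assumed.

I_C ≈ 5.3 mA, V_CE ≈ 9.7 V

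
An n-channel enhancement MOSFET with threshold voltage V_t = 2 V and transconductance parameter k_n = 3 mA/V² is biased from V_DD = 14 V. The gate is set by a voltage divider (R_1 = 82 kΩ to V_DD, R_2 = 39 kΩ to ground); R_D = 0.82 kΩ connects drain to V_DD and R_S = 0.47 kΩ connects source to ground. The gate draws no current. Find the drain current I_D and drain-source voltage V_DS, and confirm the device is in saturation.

I_D ≈ 2.6 mA, V_DS ≈ 11 V

V_G = V_DD·R_2/(R_1+R_2) = 14×39/121 = 4.51 V.
Assume saturation: I_D = (k_n/2)(V_GS − V_t)² with V_GS = V_G − I_D·R_S = 4.51 − 0.47·I_D.
Substituting gives 0.331·I_D² − 4.54·I_D + 9.47 = 0, with roots I_D = 2.56 or 11.1 mA.
The root I_D = 11.1 mA gives V_GS = -0.726 V ≤ V_t, so take I_D = 2.56 mA.
Then V_GS = 3.31 V and V_DS = V_DD − I_D(R_D+R_S) = 14 − 2.56×1.29 = 10.7 V.
Saturation requires V_DS ≥ V_GS − V_t = 1.31 V; 10.7 ≥ 1.31 ✓.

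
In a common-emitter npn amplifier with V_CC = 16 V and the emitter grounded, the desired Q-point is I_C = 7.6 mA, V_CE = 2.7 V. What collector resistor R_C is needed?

Collector loop: V_CC = I_C·R_C + V_CE.
R_C = (V_CC − V_CE)/I_C = (16 − 2.7)/7.6 = 1.75 kΩ.

R_C ≈ 1.8 kΩ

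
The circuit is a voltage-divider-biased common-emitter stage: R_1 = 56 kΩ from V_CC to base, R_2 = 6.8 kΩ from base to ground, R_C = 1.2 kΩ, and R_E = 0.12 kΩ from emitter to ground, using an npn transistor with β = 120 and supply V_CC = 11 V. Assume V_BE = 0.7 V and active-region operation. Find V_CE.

V_CE ≈ 7.2 V

Thevenize the base divider: V_Th = V_CC·R_2/(R_1+R_2) = 11×6.8/62.8 = 1.19 V, R_Th = R_1‖R_2 = 6.06 kΩ.
Base-emitter loop: V_Th = I_B·R_Th + V_BE + (β+1)I_B·R_E, so I_B = (1.19 − 0.7) / (6.06 + 121×0.12) = 0.0239 mA.
I_C = β·I_B = 120×0.0239 = 2.86 mA, and I_E = (β+1)I_B = 2.89 mA.
V_CE = V_CC − I_C·R_C − I_E·R_E = 11 − 2.86×1.2 − 2.89×0.12 = 7.22 V.
V_CE = 7.22 V > 0.2 V confirms active-region operation.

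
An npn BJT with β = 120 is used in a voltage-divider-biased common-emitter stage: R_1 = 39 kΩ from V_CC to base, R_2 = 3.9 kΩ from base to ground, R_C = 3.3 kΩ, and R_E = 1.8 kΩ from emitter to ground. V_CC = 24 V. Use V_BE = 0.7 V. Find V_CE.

Thevenize the base divider: V_Th = V_CC·R_2/(R_1+R_2) = 24×3.9/42.9 = 2.18 V, R_Th = R_1‖R_2 = 3.55 kΩ.
Base-emitter loop: V_Th = I_B·R_Th + V_BE + (β+1)I_B·R_E, so I_B = (2.18 − 0.7) / (3.55 + 121×1.8) = 0.00669 mA.
I_C = β·I_B = 120×0.00669 = 0.803 mA, and I_E = (β+1)I_B = 0.81 mA.
V_CE = V_CC − I_C·R_C − I_E·R_E = 24 − 0.803×3.3 − 0.81×1.8 = 19.9 V.
V_CE = 19.9 V > 0.2 V confirms active-region operation.

V_CE ≈ 20 V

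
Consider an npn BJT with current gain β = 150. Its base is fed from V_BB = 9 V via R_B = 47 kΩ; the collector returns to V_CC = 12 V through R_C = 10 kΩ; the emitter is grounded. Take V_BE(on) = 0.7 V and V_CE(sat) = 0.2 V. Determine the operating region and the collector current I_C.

saturation; I_C ≈ 1.2 mA

Assume active: I_B = (9 − 0.7)/47 = 0.177 mA, giving I_C = β·I_B = 26.5 mA.
But then V_CE = 12 − 26.5×10 = -253 V < V_CE(sat) = 0.2 V — impossible in the active region.
So the transistor is saturated. With V_CE = 0.2 V, I_C = (V_CC − 0.2)/R_C = 11.8/10 = 1.18 mA.
Check: β·I_B = 26.5 mA > I_C = 1.18 mA, confirming saturation.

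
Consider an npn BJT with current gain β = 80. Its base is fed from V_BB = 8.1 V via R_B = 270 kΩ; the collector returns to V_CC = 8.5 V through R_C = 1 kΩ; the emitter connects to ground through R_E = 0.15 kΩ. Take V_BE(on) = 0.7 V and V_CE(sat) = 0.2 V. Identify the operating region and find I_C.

Assume active. Base-emitter loop: I_B = (V_BB − V_BE)/(R_B + (β+1)R_E) = (8.1 − 0.7)/(270 + 81×0.15) = 0.0262 mA.
I_C = β·I_B = 80×0.0262 = 2.1 mA.
V_CE = V_CC − I_C·R_C − I_E·R_E = 8.5 − 2.1×1 − 2.12×0.15 = 6.08 V > V_CE(sat), so the active-region assumption holds.

active; I_C ≈ 2.1 mA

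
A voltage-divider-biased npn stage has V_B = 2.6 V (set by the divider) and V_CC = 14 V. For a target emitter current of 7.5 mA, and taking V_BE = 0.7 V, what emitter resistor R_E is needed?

V_E = V_B − V_BE = 2.6 − 0.7 = 1.9 V.
R_E = V_E / I_E = 1.9 / 7.5 = 0.253 kΩ.

R_E ≈ 0.25 kΩ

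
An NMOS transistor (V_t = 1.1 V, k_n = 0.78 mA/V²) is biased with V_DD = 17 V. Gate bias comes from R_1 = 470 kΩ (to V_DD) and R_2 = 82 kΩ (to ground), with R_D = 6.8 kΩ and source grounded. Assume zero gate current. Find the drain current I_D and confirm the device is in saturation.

V_G = V_DD·R_2/(R_1+R_2) = 17×82/552 = 2.53 V. With the source grounded, V_GS = V_G = 2.53 V.
Assume saturation: I_D = (k_n/2)(V_GS − V_t)² = (0.78/2)×(2.53 − 1.1)² = 0.39×1.43² = 0.792 mA.
V_DS = V_DD − I_D·R_D = 17 − 0.792×6.8 = 11.6 V.
Saturation requires V_DS ≥ V_GS − V_t = 1.43 V; 11.6 ≥ 1.43 ✓.

I_D ≈ 0.79 mA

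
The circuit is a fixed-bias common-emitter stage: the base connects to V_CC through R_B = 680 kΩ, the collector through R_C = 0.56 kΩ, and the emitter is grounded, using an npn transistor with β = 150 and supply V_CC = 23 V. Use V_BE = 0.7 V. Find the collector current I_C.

Base loop: V_CC = I_B·R_B + V_BE, so I_B = (23 − 0.7)/680 kΩ = 0.0328 mA.
In the active region I_C = β·I_B = 150 × 0.0328 = 4.92 mA.
Collector loop: V_CE = V_CC − I_C·R_C = 23 − 4.92×0.56 = 20.2 V.
Since V_CE = 20.2 V > V_CE(sat) ≈ 0.2 V, the transistor is in the active region as assumed.

I_C ≈ 4.9 mA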